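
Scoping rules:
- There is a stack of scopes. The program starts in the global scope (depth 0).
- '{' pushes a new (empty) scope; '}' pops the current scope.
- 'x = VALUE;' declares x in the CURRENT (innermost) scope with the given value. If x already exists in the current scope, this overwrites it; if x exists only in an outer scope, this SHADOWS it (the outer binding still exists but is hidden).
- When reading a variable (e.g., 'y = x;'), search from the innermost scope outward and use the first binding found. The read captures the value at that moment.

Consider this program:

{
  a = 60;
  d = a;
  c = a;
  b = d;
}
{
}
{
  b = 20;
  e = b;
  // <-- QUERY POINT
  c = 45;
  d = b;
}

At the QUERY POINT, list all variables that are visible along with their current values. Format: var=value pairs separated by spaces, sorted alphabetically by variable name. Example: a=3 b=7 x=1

Answer: b=20 e=20

Derivation:
Step 1: enter scope (depth=1)
Step 2: declare a=60 at depth 1
Step 3: declare d=(read a)=60 at depth 1
Step 4: declare c=(read a)=60 at depth 1
Step 5: declare b=(read d)=60 at depth 1
Step 6: exit scope (depth=0)
Step 7: enter scope (depth=1)
Step 8: exit scope (depth=0)
Step 9: enter scope (depth=1)
Step 10: declare b=20 at depth 1
Step 11: declare e=(read b)=20 at depth 1
Visible at query point: b=20 e=20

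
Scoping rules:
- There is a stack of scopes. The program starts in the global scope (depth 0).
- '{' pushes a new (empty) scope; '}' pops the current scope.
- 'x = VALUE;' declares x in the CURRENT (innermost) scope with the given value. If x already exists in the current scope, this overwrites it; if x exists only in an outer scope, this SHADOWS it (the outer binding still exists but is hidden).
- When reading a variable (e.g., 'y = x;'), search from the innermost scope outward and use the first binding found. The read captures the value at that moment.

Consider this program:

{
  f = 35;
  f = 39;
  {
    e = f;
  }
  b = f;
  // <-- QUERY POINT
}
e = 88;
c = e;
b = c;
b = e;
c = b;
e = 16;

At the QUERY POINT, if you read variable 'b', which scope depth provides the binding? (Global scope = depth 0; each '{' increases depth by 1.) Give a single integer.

Answer: 1

Derivation:
Step 1: enter scope (depth=1)
Step 2: declare f=35 at depth 1
Step 3: declare f=39 at depth 1
Step 4: enter scope (depth=2)
Step 5: declare e=(read f)=39 at depth 2
Step 6: exit scope (depth=1)
Step 7: declare b=(read f)=39 at depth 1
Visible at query point: b=39 f=39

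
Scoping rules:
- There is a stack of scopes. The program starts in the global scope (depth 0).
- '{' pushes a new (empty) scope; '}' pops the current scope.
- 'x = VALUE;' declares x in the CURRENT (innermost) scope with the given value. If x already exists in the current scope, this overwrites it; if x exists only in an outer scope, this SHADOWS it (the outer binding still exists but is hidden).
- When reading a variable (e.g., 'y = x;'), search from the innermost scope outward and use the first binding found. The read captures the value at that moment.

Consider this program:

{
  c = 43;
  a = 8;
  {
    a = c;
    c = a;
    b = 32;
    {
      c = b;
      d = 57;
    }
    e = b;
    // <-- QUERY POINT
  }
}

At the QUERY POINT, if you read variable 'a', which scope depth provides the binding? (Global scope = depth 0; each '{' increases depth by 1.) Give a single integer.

Step 1: enter scope (depth=1)
Step 2: declare c=43 at depth 1
Step 3: declare a=8 at depth 1
Step 4: enter scope (depth=2)
Step 5: declare a=(read c)=43 at depth 2
Step 6: declare c=(read a)=43 at depth 2
Step 7: declare b=32 at depth 2
Step 8: enter scope (depth=3)
Step 9: declare c=(read b)=32 at depth 3
Step 10: declare d=57 at depth 3
Step 11: exit scope (depth=2)
Step 12: declare e=(read b)=32 at depth 2
Visible at query point: a=43 b=32 c=43 e=32

Answer: 2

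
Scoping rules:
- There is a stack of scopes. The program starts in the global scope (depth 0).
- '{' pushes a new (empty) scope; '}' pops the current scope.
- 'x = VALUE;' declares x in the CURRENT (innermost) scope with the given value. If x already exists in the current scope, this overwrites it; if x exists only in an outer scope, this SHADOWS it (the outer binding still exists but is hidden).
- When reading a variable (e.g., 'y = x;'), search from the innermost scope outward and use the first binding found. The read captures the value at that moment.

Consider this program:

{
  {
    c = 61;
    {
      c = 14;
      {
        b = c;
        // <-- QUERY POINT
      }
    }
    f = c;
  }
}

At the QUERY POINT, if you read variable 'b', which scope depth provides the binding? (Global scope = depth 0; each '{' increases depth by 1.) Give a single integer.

Answer: 4

Derivation:
Step 1: enter scope (depth=1)
Step 2: enter scope (depth=2)
Step 3: declare c=61 at depth 2
Step 4: enter scope (depth=3)
Step 5: declare c=14 at depth 3
Step 6: enter scope (depth=4)
Step 7: declare b=(read c)=14 at depth 4
Visible at query point: b=14 c=14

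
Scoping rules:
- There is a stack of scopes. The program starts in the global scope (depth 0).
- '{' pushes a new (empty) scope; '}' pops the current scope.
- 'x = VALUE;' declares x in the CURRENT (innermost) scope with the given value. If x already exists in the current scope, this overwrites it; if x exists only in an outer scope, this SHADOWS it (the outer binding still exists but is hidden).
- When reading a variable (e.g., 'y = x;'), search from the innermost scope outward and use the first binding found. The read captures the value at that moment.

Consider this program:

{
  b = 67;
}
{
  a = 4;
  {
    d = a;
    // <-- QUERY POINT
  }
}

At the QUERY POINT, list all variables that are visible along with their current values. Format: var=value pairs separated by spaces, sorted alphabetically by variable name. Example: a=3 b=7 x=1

Step 1: enter scope (depth=1)
Step 2: declare b=67 at depth 1
Step 3: exit scope (depth=0)
Step 4: enter scope (depth=1)
Step 5: declare a=4 at depth 1
Step 6: enter scope (depth=2)
Step 7: declare d=(read a)=4 at depth 2
Visible at query point: a=4 d=4

Answer: a=4 d=4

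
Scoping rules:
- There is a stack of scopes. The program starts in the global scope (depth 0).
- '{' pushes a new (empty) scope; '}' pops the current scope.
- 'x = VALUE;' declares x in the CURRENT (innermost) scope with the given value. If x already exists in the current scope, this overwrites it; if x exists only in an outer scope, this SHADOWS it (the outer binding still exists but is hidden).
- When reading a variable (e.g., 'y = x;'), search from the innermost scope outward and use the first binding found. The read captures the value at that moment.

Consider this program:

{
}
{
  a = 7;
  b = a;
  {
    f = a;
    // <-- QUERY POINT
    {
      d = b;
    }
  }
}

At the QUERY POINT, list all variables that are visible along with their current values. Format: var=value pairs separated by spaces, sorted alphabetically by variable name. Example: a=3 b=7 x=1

Step 1: enter scope (depth=1)
Step 2: exit scope (depth=0)
Step 3: enter scope (depth=1)
Step 4: declare a=7 at depth 1
Step 5: declare b=(read a)=7 at depth 1
Step 6: enter scope (depth=2)
Step 7: declare f=(read a)=7 at depth 2
Visible at query point: a=7 b=7 f=7

Answer: a=7 b=7 f=7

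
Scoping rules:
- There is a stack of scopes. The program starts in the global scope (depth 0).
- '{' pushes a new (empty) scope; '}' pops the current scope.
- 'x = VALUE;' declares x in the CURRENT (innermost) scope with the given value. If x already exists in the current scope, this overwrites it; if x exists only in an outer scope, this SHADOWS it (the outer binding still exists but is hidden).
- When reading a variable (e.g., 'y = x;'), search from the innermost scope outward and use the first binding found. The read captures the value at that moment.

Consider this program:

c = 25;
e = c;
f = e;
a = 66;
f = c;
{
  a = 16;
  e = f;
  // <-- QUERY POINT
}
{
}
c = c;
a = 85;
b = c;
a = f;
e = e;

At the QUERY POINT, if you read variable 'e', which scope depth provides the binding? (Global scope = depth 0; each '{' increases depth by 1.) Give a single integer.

Step 1: declare c=25 at depth 0
Step 2: declare e=(read c)=25 at depth 0
Step 3: declare f=(read e)=25 at depth 0
Step 4: declare a=66 at depth 0
Step 5: declare f=(read c)=25 at depth 0
Step 6: enter scope (depth=1)
Step 7: declare a=16 at depth 1
Step 8: declare e=(read f)=25 at depth 1
Visible at query point: a=16 c=25 e=25 f=25

Answer: 1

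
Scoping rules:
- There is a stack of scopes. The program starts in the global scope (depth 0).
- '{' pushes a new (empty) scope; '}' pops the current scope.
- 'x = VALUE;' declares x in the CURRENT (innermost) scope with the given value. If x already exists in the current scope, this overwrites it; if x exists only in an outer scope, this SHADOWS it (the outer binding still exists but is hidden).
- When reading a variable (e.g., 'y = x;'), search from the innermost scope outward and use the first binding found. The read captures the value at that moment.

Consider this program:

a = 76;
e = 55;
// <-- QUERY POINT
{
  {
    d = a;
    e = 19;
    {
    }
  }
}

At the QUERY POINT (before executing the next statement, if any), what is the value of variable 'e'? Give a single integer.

Step 1: declare a=76 at depth 0
Step 2: declare e=55 at depth 0
Visible at query point: a=76 e=55

Answer: 55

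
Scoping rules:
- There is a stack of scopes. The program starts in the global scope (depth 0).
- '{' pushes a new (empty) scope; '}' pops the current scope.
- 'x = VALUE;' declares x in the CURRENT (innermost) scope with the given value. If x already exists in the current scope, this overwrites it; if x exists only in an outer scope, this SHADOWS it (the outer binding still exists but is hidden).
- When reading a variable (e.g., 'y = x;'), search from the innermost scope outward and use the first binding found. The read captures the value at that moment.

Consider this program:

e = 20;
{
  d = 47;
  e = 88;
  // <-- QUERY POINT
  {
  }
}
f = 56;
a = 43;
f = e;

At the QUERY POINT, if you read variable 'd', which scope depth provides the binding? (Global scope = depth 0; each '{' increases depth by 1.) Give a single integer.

Answer: 1

Derivation:
Step 1: declare e=20 at depth 0
Step 2: enter scope (depth=1)
Step 3: declare d=47 at depth 1
Step 4: declare e=88 at depth 1
Visible at query point: d=47 e=88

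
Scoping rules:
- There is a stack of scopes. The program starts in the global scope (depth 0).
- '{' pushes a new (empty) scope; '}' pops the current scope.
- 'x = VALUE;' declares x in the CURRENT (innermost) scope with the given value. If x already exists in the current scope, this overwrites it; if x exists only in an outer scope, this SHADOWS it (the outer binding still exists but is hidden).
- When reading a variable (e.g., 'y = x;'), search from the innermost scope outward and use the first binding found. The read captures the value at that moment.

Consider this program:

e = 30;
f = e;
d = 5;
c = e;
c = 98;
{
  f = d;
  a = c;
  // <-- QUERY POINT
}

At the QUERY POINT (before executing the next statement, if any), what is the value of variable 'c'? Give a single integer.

Answer: 98

Derivation:
Step 1: declare e=30 at depth 0
Step 2: declare f=(read e)=30 at depth 0
Step 3: declare d=5 at depth 0
Step 4: declare c=(read e)=30 at depth 0
Step 5: declare c=98 at depth 0
Step 6: enter scope (depth=1)
Step 7: declare f=(read d)=5 at depth 1
Step 8: declare a=(read c)=98 at depth 1
Visible at query point: a=98 c=98 d=5 e=30 f=5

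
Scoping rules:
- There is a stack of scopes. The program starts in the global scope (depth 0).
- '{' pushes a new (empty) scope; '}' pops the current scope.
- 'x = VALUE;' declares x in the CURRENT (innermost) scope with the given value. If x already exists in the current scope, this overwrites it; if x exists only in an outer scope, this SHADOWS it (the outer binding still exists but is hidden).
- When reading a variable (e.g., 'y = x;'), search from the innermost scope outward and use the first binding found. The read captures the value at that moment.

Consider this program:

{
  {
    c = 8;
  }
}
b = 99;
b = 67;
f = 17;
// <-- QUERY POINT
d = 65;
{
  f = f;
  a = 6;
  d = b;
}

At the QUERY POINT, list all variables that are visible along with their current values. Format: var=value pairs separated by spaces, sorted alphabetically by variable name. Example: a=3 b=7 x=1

Step 1: enter scope (depth=1)
Step 2: enter scope (depth=2)
Step 3: declare c=8 at depth 2
Step 4: exit scope (depth=1)
Step 5: exit scope (depth=0)
Step 6: declare b=99 at depth 0
Step 7: declare b=67 at depth 0
Step 8: declare f=17 at depth 0
Visible at query point: b=67 f=17

Answer: b=67 f=17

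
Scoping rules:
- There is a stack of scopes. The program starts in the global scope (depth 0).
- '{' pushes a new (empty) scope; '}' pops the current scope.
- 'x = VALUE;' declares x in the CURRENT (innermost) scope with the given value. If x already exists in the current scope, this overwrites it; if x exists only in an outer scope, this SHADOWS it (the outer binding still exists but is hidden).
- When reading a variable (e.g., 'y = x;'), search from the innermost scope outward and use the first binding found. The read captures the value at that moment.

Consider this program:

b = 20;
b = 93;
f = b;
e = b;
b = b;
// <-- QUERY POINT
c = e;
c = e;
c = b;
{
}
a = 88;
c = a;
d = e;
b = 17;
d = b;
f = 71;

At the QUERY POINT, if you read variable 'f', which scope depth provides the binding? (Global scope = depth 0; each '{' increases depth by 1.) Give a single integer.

Answer: 0

Derivation:
Step 1: declare b=20 at depth 0
Step 2: declare b=93 at depth 0
Step 3: declare f=(read b)=93 at depth 0
Step 4: declare e=(read b)=93 at depth 0
Step 5: declare b=(read b)=93 at depth 0
Visible at query point: b=93 e=93 f=93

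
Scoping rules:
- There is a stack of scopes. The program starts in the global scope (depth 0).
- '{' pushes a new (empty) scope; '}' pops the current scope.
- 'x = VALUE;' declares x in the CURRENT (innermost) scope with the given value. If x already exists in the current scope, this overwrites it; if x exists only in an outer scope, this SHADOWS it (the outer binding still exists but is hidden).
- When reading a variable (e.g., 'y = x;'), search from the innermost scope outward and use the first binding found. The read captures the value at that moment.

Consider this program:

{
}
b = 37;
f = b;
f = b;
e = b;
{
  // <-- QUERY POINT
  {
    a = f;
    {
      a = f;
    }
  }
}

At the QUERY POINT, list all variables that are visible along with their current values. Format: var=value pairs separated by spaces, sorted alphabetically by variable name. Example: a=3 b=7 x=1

Step 1: enter scope (depth=1)
Step 2: exit scope (depth=0)
Step 3: declare b=37 at depth 0
Step 4: declare f=(read b)=37 at depth 0
Step 5: declare f=(read b)=37 at depth 0
Step 6: declare e=(read b)=37 at depth 0
Step 7: enter scope (depth=1)
Visible at query point: b=37 e=37 f=37

Answer: b=37 e=37 f=37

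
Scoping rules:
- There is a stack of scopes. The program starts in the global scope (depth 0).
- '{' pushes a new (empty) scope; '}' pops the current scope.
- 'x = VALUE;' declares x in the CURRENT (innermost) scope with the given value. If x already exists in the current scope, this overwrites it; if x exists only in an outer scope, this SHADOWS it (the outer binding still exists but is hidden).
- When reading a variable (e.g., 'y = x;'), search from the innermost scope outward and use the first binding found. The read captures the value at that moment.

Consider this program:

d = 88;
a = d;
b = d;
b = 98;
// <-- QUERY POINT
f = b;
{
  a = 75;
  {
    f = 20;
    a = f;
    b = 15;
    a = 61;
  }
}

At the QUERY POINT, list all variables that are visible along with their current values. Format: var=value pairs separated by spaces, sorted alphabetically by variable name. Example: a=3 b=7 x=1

Answer: a=88 b=98 d=88

Derivation:
Step 1: declare d=88 at depth 0
Step 2: declare a=(read d)=88 at depth 0
Step 3: declare b=(read d)=88 at depth 0
Step 4: declare b=98 at depth 0
Visible at query point: a=88 b=98 d=88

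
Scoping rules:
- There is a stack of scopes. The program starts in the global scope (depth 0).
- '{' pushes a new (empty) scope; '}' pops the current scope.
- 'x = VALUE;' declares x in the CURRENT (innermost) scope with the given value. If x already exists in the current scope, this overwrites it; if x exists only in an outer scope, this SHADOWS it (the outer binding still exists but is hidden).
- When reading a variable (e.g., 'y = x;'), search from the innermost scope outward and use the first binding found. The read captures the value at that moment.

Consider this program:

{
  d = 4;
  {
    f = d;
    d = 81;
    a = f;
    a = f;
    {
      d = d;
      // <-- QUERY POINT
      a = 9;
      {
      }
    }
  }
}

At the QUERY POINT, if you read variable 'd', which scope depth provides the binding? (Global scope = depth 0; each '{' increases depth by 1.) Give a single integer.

Step 1: enter scope (depth=1)
Step 2: declare d=4 at depth 1
Step 3: enter scope (depth=2)
Step 4: declare f=(read d)=4 at depth 2
Step 5: declare d=81 at depth 2
Step 6: declare a=(read f)=4 at depth 2
Step 7: declare a=(read f)=4 at depth 2
Step 8: enter scope (depth=3)
Step 9: declare d=(read d)=81 at depth 3
Visible at query point: a=4 d=81 f=4

Answer: 3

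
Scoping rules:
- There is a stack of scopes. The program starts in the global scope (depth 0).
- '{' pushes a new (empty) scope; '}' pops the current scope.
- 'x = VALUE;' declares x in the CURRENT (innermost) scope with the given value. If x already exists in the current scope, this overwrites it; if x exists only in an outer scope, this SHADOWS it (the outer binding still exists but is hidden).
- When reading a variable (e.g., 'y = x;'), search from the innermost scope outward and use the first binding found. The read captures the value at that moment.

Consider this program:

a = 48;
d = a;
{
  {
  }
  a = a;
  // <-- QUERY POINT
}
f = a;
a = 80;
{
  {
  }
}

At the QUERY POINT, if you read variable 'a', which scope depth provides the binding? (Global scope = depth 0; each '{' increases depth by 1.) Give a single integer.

Step 1: declare a=48 at depth 0
Step 2: declare d=(read a)=48 at depth 0
Step 3: enter scope (depth=1)
Step 4: enter scope (depth=2)
Step 5: exit scope (depth=1)
Step 6: declare a=(read a)=48 at depth 1
Visible at query point: a=48 d=48

Answer: 1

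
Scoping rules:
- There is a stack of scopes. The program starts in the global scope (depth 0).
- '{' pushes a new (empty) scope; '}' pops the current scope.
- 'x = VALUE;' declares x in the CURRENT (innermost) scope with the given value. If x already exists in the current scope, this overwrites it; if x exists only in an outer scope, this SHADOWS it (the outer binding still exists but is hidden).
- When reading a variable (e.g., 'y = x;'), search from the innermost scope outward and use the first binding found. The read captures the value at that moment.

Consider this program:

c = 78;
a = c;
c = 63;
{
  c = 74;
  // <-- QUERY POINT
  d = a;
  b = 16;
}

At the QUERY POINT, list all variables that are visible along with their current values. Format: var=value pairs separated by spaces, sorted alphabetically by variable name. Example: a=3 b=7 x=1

Step 1: declare c=78 at depth 0
Step 2: declare a=(read c)=78 at depth 0
Step 3: declare c=63 at depth 0
Step 4: enter scope (depth=1)
Step 5: declare c=74 at depth 1
Visible at query point: a=78 c=74

Answer: a=78 c=74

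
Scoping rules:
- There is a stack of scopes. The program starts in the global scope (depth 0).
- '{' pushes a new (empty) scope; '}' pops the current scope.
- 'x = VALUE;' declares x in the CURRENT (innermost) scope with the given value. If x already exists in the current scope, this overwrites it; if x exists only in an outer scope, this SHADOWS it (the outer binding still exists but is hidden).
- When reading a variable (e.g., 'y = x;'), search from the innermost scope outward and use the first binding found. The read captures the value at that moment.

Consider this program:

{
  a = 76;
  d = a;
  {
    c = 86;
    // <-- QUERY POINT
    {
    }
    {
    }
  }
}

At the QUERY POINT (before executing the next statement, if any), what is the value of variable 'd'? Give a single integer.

Step 1: enter scope (depth=1)
Step 2: declare a=76 at depth 1
Step 3: declare d=(read a)=76 at depth 1
Step 4: enter scope (depth=2)
Step 5: declare c=86 at depth 2
Visible at query point: a=76 c=86 d=76

Answer: 76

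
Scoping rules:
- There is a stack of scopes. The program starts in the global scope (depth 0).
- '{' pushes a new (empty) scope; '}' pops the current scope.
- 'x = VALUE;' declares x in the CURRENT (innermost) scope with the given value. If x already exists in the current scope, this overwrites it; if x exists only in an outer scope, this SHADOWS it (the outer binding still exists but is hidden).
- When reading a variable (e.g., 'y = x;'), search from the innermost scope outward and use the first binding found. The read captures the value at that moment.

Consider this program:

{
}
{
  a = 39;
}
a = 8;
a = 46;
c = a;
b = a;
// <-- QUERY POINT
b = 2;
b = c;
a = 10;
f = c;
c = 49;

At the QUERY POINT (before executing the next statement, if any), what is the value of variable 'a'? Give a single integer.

Step 1: enter scope (depth=1)
Step 2: exit scope (depth=0)
Step 3: enter scope (depth=1)
Step 4: declare a=39 at depth 1
Step 5: exit scope (depth=0)
Step 6: declare a=8 at depth 0
Step 7: declare a=46 at depth 0
Step 8: declare c=(read a)=46 at depth 0
Step 9: declare b=(read a)=46 at depth 0
Visible at query point: a=46 b=46 c=46

Answer: 46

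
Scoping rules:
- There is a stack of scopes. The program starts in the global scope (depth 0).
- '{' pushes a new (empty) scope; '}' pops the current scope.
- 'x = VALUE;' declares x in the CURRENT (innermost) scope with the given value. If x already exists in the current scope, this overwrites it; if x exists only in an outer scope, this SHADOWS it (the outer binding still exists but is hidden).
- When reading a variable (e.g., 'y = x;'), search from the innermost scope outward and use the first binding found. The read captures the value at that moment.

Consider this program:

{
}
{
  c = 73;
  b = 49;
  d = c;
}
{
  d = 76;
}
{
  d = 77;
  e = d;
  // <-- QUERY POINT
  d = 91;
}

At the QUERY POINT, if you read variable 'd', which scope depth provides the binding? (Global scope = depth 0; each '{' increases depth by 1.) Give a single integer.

Answer: 1

Derivation:
Step 1: enter scope (depth=1)
Step 2: exit scope (depth=0)
Step 3: enter scope (depth=1)
Step 4: declare c=73 at depth 1
Step 5: declare b=49 at depth 1
Step 6: declare d=(read c)=73 at depth 1
Step 7: exit scope (depth=0)
Step 8: enter scope (depth=1)
Step 9: declare d=76 at depth 1
Step 10: exit scope (depth=0)
Step 11: enter scope (depth=1)
Step 12: declare d=77 at depth 1
Step 13: declare e=(read d)=77 at depth 1
Visible at query point: d=77 e=77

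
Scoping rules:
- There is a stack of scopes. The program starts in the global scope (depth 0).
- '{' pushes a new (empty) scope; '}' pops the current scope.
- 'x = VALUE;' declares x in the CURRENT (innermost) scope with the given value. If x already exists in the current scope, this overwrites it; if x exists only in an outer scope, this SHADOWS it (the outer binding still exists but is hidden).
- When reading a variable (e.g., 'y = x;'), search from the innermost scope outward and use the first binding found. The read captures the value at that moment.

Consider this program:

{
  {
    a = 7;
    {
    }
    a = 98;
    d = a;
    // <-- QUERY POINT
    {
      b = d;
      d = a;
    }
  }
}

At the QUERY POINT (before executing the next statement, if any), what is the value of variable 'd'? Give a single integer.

Step 1: enter scope (depth=1)
Step 2: enter scope (depth=2)
Step 3: declare a=7 at depth 2
Step 4: enter scope (depth=3)
Step 5: exit scope (depth=2)
Step 6: declare a=98 at depth 2
Step 7: declare d=(read a)=98 at depth 2
Visible at query point: a=98 d=98

Answer: 98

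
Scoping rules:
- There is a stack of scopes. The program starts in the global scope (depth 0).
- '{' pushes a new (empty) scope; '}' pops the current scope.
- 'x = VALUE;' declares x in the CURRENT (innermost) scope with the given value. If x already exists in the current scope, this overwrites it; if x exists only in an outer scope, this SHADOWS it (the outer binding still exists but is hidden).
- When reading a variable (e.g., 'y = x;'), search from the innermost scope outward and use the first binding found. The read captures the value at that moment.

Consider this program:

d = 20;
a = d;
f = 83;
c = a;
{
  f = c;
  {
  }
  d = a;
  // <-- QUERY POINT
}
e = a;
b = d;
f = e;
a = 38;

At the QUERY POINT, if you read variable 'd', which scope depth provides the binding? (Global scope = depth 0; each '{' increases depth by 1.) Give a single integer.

Answer: 1

Derivation:
Step 1: declare d=20 at depth 0
Step 2: declare a=(read d)=20 at depth 0
Step 3: declare f=83 at depth 0
Step 4: declare c=(read a)=20 at depth 0
Step 5: enter scope (depth=1)
Step 6: declare f=(read c)=20 at depth 1
Step 7: enter scope (depth=2)
Step 8: exit scope (depth=1)
Step 9: declare d=(read a)=20 at depth 1
Visible at query point: a=20 c=20 d=20 f=20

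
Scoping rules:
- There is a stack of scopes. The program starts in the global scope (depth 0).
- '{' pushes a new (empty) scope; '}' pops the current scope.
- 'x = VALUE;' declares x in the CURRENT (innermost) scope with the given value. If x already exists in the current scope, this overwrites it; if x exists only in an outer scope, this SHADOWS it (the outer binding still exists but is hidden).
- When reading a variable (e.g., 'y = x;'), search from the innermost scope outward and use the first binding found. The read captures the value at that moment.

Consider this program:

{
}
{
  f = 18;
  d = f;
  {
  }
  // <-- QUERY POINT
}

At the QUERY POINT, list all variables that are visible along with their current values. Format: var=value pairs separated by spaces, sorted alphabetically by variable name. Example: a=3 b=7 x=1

Step 1: enter scope (depth=1)
Step 2: exit scope (depth=0)
Step 3: enter scope (depth=1)
Step 4: declare f=18 at depth 1
Step 5: declare d=(read f)=18 at depth 1
Step 6: enter scope (depth=2)
Step 7: exit scope (depth=1)
Visible at query point: d=18 f=18

Answer: d=18 f=18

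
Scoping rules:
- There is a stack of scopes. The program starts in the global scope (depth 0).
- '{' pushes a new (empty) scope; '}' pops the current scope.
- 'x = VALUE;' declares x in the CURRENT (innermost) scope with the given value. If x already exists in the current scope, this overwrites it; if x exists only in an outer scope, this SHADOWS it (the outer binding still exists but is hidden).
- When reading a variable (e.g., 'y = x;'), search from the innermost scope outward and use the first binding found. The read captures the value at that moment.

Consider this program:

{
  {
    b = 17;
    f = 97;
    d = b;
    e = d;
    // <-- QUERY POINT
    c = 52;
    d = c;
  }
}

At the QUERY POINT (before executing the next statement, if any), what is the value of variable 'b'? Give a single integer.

Answer: 17

Derivation:
Step 1: enter scope (depth=1)
Step 2: enter scope (depth=2)
Step 3: declare b=17 at depth 2
Step 4: declare f=97 at depth 2
Step 5: declare d=(read b)=17 at depth 2
Step 6: declare e=(read d)=17 at depth 2
Visible at query point: b=17 d=17 e=17 f=97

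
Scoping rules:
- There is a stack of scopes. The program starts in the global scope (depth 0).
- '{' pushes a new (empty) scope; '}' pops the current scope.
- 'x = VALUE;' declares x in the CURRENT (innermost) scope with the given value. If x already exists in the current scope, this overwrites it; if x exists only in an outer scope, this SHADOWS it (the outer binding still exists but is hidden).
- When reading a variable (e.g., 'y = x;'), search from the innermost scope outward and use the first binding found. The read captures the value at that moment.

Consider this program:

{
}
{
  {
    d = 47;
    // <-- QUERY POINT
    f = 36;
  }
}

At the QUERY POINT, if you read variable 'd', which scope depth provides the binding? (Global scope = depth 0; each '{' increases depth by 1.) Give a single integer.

Step 1: enter scope (depth=1)
Step 2: exit scope (depth=0)
Step 3: enter scope (depth=1)
Step 4: enter scope (depth=2)
Step 5: declare d=47 at depth 2
Visible at query point: d=47

Answer: 2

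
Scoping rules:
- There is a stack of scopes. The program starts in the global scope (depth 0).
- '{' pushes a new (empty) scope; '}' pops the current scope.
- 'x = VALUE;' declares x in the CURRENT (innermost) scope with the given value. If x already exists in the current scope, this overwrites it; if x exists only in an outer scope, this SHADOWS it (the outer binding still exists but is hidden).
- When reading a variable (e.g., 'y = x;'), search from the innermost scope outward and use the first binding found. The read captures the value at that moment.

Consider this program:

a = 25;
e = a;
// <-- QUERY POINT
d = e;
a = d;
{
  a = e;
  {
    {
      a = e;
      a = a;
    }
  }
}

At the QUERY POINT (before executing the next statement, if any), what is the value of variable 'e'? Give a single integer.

Answer: 25

Derivation:
Step 1: declare a=25 at depth 0
Step 2: declare e=(read a)=25 at depth 0
Visible at query point: a=25 e=25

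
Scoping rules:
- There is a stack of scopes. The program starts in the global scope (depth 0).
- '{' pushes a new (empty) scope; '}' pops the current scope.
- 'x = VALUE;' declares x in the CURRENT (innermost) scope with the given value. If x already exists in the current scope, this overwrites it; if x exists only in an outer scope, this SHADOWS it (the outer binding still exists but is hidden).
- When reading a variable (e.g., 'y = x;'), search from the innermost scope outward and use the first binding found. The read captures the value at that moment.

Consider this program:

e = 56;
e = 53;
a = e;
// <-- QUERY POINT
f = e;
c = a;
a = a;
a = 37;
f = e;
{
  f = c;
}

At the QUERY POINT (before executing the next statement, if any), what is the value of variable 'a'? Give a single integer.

Answer: 53

Derivation:
Step 1: declare e=56 at depth 0
Step 2: declare e=53 at depth 0
Step 3: declare a=(read e)=53 at depth 0
Visible at query point: a=53 e=53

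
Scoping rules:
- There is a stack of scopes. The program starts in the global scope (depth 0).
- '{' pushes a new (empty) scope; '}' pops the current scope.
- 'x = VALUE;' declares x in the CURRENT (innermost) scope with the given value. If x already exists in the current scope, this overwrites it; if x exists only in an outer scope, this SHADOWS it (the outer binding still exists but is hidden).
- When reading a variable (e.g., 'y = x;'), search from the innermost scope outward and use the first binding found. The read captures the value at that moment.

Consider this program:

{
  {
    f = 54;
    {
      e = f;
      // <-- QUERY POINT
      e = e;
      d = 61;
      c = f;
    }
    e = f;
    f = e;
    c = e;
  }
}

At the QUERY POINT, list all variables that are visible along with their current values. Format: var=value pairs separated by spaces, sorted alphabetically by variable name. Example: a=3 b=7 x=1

Answer: e=54 f=54

Derivation:
Step 1: enter scope (depth=1)
Step 2: enter scope (depth=2)
Step 3: declare f=54 at depth 2
Step 4: enter scope (depth=3)
Step 5: declare e=(read f)=54 at depth 3
Visible at query point: e=54 f=54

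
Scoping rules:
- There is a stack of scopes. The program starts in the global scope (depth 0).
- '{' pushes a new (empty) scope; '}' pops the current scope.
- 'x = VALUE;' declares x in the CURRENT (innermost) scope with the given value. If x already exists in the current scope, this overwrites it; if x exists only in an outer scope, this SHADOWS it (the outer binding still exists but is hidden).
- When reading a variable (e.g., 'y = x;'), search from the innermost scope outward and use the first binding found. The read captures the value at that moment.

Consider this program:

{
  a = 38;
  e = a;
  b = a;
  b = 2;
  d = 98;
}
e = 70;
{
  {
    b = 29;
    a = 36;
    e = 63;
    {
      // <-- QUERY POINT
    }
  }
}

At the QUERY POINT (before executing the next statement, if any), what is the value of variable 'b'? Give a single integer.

Answer: 29

Derivation:
Step 1: enter scope (depth=1)
Step 2: declare a=38 at depth 1
Step 3: declare e=(read a)=38 at depth 1
Step 4: declare b=(read a)=38 at depth 1
Step 5: declare b=2 at depth 1
Step 6: declare d=98 at depth 1
Step 7: exit scope (depth=0)
Step 8: declare e=70 at depth 0
Step 9: enter scope (depth=1)
Step 10: enter scope (depth=2)
Step 11: declare b=29 at depth 2
Step 12: declare a=36 at depth 2
Step 13: declare e=63 at depth 2
Step 14: enter scope (depth=3)
Visible at query point: a=36 b=29 e=63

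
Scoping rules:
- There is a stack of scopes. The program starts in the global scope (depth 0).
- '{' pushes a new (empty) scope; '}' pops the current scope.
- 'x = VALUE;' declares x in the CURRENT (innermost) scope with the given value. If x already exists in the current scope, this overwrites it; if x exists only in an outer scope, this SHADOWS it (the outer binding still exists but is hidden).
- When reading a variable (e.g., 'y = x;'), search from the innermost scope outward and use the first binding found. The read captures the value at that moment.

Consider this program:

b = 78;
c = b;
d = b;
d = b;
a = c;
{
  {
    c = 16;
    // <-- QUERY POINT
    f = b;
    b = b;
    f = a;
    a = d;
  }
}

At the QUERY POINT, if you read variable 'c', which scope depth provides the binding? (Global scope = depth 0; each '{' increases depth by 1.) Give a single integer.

Answer: 2

Derivation:
Step 1: declare b=78 at depth 0
Step 2: declare c=(read b)=78 at depth 0
Step 3: declare d=(read b)=78 at depth 0
Step 4: declare d=(read b)=78 at depth 0
Step 5: declare a=(read c)=78 at depth 0
Step 6: enter scope (depth=1)
Step 7: enter scope (depth=2)
Step 8: declare c=16 at depth 2
Visible at query point: a=78 b=78 c=16 d=78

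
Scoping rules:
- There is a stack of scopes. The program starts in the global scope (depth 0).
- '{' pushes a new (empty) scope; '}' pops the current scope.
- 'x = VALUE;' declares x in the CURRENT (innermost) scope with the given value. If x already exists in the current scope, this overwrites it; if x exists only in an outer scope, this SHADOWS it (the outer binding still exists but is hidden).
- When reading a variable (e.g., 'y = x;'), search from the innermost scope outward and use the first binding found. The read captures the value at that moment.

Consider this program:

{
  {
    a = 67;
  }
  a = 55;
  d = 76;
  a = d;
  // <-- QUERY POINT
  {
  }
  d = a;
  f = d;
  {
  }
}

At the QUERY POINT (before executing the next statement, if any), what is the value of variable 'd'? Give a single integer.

Step 1: enter scope (depth=1)
Step 2: enter scope (depth=2)
Step 3: declare a=67 at depth 2
Step 4: exit scope (depth=1)
Step 5: declare a=55 at depth 1
Step 6: declare d=76 at depth 1
Step 7: declare a=(read d)=76 at depth 1
Visible at query point: a=76 d=76

Answer: 76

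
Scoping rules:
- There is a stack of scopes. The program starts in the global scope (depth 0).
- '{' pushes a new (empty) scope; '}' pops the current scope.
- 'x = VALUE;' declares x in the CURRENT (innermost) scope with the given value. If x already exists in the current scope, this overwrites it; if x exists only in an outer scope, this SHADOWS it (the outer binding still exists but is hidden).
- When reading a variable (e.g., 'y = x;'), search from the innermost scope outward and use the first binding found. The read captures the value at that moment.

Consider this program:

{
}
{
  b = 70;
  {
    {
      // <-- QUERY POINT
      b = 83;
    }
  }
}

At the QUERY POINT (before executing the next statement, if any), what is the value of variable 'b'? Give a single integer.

Step 1: enter scope (depth=1)
Step 2: exit scope (depth=0)
Step 3: enter scope (depth=1)
Step 4: declare b=70 at depth 1
Step 5: enter scope (depth=2)
Step 6: enter scope (depth=3)
Visible at query point: b=70

Answer: 70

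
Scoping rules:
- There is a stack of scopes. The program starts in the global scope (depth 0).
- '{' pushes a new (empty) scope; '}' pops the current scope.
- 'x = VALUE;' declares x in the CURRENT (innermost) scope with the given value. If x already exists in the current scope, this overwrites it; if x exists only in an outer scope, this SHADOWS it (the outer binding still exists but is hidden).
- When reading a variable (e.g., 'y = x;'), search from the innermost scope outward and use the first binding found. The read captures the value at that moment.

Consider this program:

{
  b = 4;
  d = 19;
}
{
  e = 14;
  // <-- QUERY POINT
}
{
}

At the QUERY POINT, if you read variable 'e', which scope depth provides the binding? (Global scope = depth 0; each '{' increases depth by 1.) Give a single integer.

Step 1: enter scope (depth=1)
Step 2: declare b=4 at depth 1
Step 3: declare d=19 at depth 1
Step 4: exit scope (depth=0)
Step 5: enter scope (depth=1)
Step 6: declare e=14 at depth 1
Visible at query point: e=14

Answer: 1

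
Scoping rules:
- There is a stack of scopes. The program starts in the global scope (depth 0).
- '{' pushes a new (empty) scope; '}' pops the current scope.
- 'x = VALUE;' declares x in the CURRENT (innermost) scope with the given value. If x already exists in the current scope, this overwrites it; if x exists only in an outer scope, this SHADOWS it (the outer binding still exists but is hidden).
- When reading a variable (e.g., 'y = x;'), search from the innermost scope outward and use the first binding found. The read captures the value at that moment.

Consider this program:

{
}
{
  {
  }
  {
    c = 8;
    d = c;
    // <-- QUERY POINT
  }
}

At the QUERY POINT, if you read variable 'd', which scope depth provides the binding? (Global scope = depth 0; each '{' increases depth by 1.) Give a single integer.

Step 1: enter scope (depth=1)
Step 2: exit scope (depth=0)
Step 3: enter scope (depth=1)
Step 4: enter scope (depth=2)
Step 5: exit scope (depth=1)
Step 6: enter scope (depth=2)
Step 7: declare c=8 at depth 2
Step 8: declare d=(read c)=8 at depth 2
Visible at query point: c=8 d=8

Answer: 2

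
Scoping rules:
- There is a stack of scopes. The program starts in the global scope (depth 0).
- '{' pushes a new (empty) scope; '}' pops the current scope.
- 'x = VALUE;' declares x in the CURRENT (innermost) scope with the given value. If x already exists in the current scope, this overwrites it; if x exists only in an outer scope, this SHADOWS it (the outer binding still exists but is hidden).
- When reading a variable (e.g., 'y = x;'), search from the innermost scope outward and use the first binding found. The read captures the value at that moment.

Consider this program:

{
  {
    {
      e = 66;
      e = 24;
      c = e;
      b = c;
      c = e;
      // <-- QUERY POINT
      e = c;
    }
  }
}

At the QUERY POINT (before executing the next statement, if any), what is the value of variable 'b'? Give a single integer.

Step 1: enter scope (depth=1)
Step 2: enter scope (depth=2)
Step 3: enter scope (depth=3)
Step 4: declare e=66 at depth 3
Step 5: declare e=24 at depth 3
Step 6: declare c=(read e)=24 at depth 3
Step 7: declare b=(read c)=24 at depth 3
Step 8: declare c=(read e)=24 at depth 3
Visible at query point: b=24 c=24 e=24

Answer: 24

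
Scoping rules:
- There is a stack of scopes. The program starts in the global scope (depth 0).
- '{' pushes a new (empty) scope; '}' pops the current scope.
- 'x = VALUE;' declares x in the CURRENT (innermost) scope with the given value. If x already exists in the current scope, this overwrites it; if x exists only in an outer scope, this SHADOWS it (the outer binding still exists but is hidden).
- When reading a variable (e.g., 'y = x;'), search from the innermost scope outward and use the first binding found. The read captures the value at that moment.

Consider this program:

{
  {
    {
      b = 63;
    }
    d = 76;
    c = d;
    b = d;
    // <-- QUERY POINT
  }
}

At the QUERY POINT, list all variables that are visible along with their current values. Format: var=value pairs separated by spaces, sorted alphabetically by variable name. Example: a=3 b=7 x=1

Step 1: enter scope (depth=1)
Step 2: enter scope (depth=2)
Step 3: enter scope (depth=3)
Step 4: declare b=63 at depth 3
Step 5: exit scope (depth=2)
Step 6: declare d=76 at depth 2
Step 7: declare c=(read d)=76 at depth 2
Step 8: declare b=(read d)=76 at depth 2
Visible at query point: b=76 c=76 d=76

Answer: b=76 c=76 d=76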